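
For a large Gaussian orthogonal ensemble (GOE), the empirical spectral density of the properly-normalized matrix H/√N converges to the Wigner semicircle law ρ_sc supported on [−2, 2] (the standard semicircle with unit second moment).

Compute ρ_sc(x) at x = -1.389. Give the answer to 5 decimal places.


ρ_sc(x) = (1/(2π)) √(4 − x²). With x = -1.389:
  4 − x² = 4 − (-1.389)² = 4 − 1.929321 = 2.070679.
  √(4 − x²) = 1.438985.
  1/(2π) = 0.159155.
  ρ_sc(-1.389) = 0.159155 · 1.438985 = 0.229022.

Rounded to 5 decimal places: ρ_sc(-1.389) ≈ 0.22902.


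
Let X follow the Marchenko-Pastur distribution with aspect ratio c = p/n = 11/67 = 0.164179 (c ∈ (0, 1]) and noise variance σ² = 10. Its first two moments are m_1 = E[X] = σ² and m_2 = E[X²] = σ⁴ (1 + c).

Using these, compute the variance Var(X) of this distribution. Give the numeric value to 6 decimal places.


m_1 = E[X] = σ² = 10, so m_1² = 100.
m_2 = E[X²] = σ⁴ (1 + c) = 100 · (1 + 0.164179) = 100 · 1.164179 = 116.417910.
(Note m_2 − m_1² simplifies to c · σ⁴ = 0.164179 · 100.)

Var(X) = m_2 − m_1² = 116.417910 − 100 = 16.417910.


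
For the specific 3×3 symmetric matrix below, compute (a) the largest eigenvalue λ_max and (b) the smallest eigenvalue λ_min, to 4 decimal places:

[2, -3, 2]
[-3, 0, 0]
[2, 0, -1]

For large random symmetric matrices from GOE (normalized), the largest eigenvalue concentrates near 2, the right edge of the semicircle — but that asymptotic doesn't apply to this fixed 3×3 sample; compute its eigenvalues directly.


Since M is real symmetric, all three eigenvalues are real; they are the roots of det(λI − M) = λ³ − (tr M) λ² + s λ − det M, where s is the sum of the principal 2×2 minors.
tr M = 2 + 0 + (-1) = 1.
s = (2·0 − (-3)²) + (2·(-1) − 2²) + (0·(-1) − 0²) = -9 + (-6) + 0 = -15.
det M (expand along row 1) = 2·0 − (-3)·3 + 2·0 = 9.
Characteristic polynomial: λ³ − λ² − 15λ − 9 = 0.
Substitute λ = y + (tr M)/3 = y + 0.333333 to remove the quadratic term: y³ + p·y + q = 0 with p = s − (tr M)²/3 = -15.333333 and q = −2(tr M)³/27 + (tr M)·s/3 − det M = -14.074074.
Three real roots ⇒ use the trigonometric (Viète) form: r = 2√(−p/3) = 4.521553, φ = arccos(3q/(p·r)) = arccos(0.608999) = 0.915998 rad.
y_k = r·cos(φ/3 − 2πk/3) for k = 0, 1, 2 gives y = 4.312418, -0.979085, -3.333333.
λ_k = y_k + 0.333333 gives λ = 4.6458, -0.6458, -3.0000 (check: the sum is 1.0000 = tr M).

Hence λ_max = 4.6458 and λ_min = -3.0000.


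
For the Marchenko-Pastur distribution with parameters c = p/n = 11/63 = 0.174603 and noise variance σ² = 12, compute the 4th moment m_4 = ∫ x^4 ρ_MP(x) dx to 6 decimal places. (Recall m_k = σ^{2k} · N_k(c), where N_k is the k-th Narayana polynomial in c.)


E[X⁴] = σ⁸ (1 + 6c + 6c² + c³) (fourth MP moment). With σ² = 12 (so σ⁸ = 20736) and c = 11/63 = 0.174603: E[X⁴] = 20736 · (1 + 6·0.174603 + 6·(0.174603)² + (0.174603)³) = 20736 · 2.235860.

So E[X^4] = 46362.785876.


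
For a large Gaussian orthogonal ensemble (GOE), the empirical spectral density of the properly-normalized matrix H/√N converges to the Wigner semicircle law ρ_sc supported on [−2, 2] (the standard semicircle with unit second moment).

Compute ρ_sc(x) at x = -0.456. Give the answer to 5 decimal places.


ρ_sc(x) = (1/(2π)) √(4 − x²). With x = -0.456:
  4 − x² = 4 − (-0.456)² = 4 − 0.207936 = 3.792064.
  √(4 − x²) = 1.947322.
  1/(2π) = 0.159155.
  ρ_sc(-0.456) = 0.159155 · 1.947322 = 0.309926.

Rounded to 5 decimal places: ρ_sc(-0.456) ≈ 0.30993.


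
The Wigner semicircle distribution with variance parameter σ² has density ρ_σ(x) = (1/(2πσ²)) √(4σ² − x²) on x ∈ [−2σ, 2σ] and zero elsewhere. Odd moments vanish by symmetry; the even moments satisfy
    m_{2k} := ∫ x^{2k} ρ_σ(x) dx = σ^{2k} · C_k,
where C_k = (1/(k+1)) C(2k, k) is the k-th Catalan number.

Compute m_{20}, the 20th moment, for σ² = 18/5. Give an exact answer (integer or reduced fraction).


By the scaled semicircle moment identity, m_{2k} = σ^{2k} · C_k with k = 10.
C_10 = (1/(k+1)) · C(2k, k) = (1/11) · C(20, 10) = (1/11) · 184756 = 16796.
σ^{2k} = (σ²)^k = (18/5)^10 = 3570467226624/9765625.

Therefore m_{20} = σ^{20} · C_10 = (3570467226624/9765625) · 16796 = 59969567538376704/9765625.


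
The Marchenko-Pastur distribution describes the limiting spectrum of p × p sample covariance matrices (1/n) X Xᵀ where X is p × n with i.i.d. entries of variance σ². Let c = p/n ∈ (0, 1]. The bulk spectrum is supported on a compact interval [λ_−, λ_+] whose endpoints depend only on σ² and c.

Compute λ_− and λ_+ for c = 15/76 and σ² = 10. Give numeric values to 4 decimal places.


c = 15/76 = 0.197368; √c = 0.444262.
λ_− = σ² (1 − √c)² = 10 · (1 − 0.444262)² = 10 · (0.555738)² = 3.088451.
λ_+ = σ² (1 + √c)² = 10 · (1 + 0.444262)² = 10 · (1.444262)² = 20.858917.

Rounded to 4 decimal places: λ_− ≈ 3.0885, λ_+ ≈ 20.8589.


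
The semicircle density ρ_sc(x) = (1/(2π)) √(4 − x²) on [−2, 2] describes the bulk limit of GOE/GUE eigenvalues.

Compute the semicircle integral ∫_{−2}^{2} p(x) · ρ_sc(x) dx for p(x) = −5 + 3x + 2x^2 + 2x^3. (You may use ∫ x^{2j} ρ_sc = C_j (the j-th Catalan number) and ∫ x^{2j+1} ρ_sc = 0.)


Write p(x) = Σ a_i x^i, split into monomials and integrate each against ρ_sc separately.
Using ∫ x^{2j} ρ_sc = C_j = (1/(j+1)) C(2j, j) (Catalan numbers) and ∫ x^{2j+1} ρ_sc = 0 (odd monomials vanish by symmetry):
  i = 0 (even): a_0 · C_{0} = -5 · 1 = -5
  i = 1 (odd): ∫ x^1 ρ_sc = 0 (vanishes)
  i = 2 (even): a_2 · C_{1} = 2 · 1 = 2
  i = 3 (odd): ∫ x^3 ρ_sc = 0 (vanishes)

Summing the contributions: ∫_{−2}^{2} p(x) ρ_sc(x) dx = (-5) + 2 = -3.


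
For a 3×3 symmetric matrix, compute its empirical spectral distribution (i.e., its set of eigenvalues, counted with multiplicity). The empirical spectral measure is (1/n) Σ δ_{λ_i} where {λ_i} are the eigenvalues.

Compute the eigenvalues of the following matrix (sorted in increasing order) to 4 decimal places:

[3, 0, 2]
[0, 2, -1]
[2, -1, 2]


Since M is real symmetric, all three eigenvalues are real; they are the roots of det(λI − M) = λ³ − (tr M) λ² + s λ − det M, where s is the sum of the principal 2×2 minors.
tr M = 3 + 2 + 2 = 7.
s = (3·2 − 0²) + (3·2 − 2²) + (2·2 − (-1)²) = 6 + 2 + 3 = 11.
det M (expand along row 1) = 3·3 − 0·2 + 2·(-4) = 1.
Characteristic polynomial: λ³ − 7λ² + 11λ − 1 = 0.
Substitute λ = y + (tr M)/3 = y + 2.333333 to remove the quadratic term: y³ + p·y + q = 0 with p = s − (tr M)²/3 = -5.333333 and q = −2(tr M)³/27 + (tr M)·s/3 − det M = -0.740741.
Three real roots ⇒ use the trigonometric (Viète) form: r = 2√(−p/3) = 2.666667, φ = arccos(3q/(p·r)) = arccos(0.156250) = 1.413903 rad.
y_k = r·cos(φ/3 − 2πk/3) for k = 0, 1, 2 gives y = 2.375942, -0.139397, -2.236545.
λ_k = y_k + 2.333333 gives λ = 4.7093, 2.1939, 0.0968 (check: the sum is 7.0000 = tr M).

Eigenvalues sorted in increasing order: [0.0968, 2.1939, 4.7093].


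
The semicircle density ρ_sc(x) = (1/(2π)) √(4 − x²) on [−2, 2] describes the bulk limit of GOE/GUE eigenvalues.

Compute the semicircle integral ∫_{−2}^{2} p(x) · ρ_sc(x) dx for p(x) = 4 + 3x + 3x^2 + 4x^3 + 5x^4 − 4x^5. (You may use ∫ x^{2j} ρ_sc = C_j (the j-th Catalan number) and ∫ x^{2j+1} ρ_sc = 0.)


Write p(x) = Σ a_i x^i, split into monomials and integrate each against ρ_sc separately.
Using ∫ x^{2j} ρ_sc = C_j = (1/(j+1)) C(2j, j) (Catalan numbers) and ∫ x^{2j+1} ρ_sc = 0 (odd monomials vanish by symmetry):
  i = 0 (even): a_0 · C_{0} = 4 · 1 = 4
  i = 1 (odd): ∫ x^1 ρ_sc = 0 (vanishes)
  i = 2 (even): a_2 · C_{1} = 3 · 1 = 3
  i = 3 (odd): ∫ x^3 ρ_sc = 0 (vanishes)
  i = 4 (even): a_4 · C_{2} = 5 · 2 = 10
  i = 5 (odd): ∫ x^5 ρ_sc = 0 (vanishes)

Summing the contributions: ∫_{−2}^{2} p(x) ρ_sc(x) dx = 4 + 3 + 10 = 17.


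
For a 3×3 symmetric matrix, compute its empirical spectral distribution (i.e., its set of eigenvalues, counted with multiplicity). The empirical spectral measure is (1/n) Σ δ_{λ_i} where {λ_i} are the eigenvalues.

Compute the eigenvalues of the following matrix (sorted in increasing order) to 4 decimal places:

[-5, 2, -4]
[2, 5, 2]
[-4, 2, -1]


Since M is real symmetric, all three eigenvalues are real; they are the roots of det(λI − M) = λ³ − (tr M) λ² + s λ − det M, where s is the sum of the principal 2×2 minors.
tr M = -5 + 5 + (-1) = -1.
s = ((-5)·5 − 2²) + ((-5)·(-1) − (-4)²) + (5·(-1) − 2²) = -29 + (-11) + (-9) = -49.
det M (expand along row 1) = (-5)·(-9) − 2·6 + (-4)·24 = -63.
Characteristic polynomial: λ³ + λ² − 49λ + 63 = 0.
Substitute λ = y + (tr M)/3 = y − 0.333333 to remove the quadratic term: y³ + p·y + q = 0 with p = s − (tr M)²/3 = -49.333333 and q = −2(tr M)³/27 + (tr M)·s/3 − det M = 79.407407.
Three real roots ⇒ use the trigonometric (Viète) form: r = 2√(−p/3) = 8.110350, φ = arccos(3q/(p·r)) = arccos(-0.595391) = 2.208548 rad.
y_k = r·cos(φ/3 − 2πk/3) for k = 0, 1, 2 gives y = 6.010070, 1.711174, -7.721244.
λ_k = y_k − 0.333333 gives λ = 5.6767, 1.3778, -8.0546 (check: the sum is -1.0000 = tr M).

Eigenvalues sorted in increasing order: [-8.0546, 1.3778, 5.6767].


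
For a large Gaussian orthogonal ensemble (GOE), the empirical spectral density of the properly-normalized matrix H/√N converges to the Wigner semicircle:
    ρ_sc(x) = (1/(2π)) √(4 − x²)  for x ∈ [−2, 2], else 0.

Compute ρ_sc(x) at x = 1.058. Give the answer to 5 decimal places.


ρ_sc(x) = (1/(2π)) √(4 − x²). With x = 1.058:
  4 − x² = 4 − (1.058)² = 4 − 1.119364 = 2.880636.
  √(4 − x²) = 1.697244.
  1/(2π) = 0.159155.
  ρ_sc(1.058) = 0.159155 · 1.697244 = 0.270125.

Rounded to 5 decimal places: ρ_sc(1.058) ≈ 0.27012.


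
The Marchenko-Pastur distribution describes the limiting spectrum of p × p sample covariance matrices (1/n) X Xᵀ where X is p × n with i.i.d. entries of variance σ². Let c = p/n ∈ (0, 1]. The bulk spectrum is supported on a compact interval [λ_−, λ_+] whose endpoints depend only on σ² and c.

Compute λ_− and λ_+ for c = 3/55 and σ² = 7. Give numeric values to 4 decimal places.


c = 3/55 = 0.054545; √c = 0.233550.
λ_− = σ² (1 − √c)² = 7 · (1 − 0.233550)² = 7 · (0.766450)² = 4.112123.
λ_+ = σ² (1 + √c)² = 7 · (1 + 0.233550)² = 7 · (1.233550)² = 10.651514.

Rounded to 4 decimal places: λ_− ≈ 4.1121, λ_+ ≈ 10.6515.


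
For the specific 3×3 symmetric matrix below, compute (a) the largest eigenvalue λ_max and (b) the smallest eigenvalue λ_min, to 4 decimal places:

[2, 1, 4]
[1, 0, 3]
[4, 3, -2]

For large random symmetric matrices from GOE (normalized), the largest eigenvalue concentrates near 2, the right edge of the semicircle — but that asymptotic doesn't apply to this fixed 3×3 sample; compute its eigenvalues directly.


Since M is real symmetric, all three eigenvalues are real; they are the roots of det(λI − M) = λ³ − (tr M) λ² + s λ − det M, where s is the sum of the principal 2×2 minors.
tr M = 2 + 0 + (-2) = 0.
s = (2·0 − 1²) + (2·(-2) − 4²) + (0·(-2) − 3²) = -1 + (-20) + (-9) = -30.
det M (expand along row 1) = 2·(-9) − 1·(-14) + 4·3 = 8.
Characteristic polynomial: λ³ − 30λ − 8 = 0.
Substitute λ = y + (tr M)/3 = y + 0.000000 to remove the quadratic term: y³ + p·y + q = 0 with p = s − (tr M)²/3 = -30.000000 and q = −2(tr M)³/27 + (tr M)·s/3 − det M = -8.000000.
Three real roots ⇒ use the trigonometric (Viète) form: r = 2√(−p/3) = 6.324555, φ = arccos(3q/(p·r)) = arccos(0.126491) = 1.443965 rad.
y_k = r·cos(φ/3 − 2πk/3) for k = 0, 1, 2 gives y = 5.605983, -0.267303, -5.338680.
λ_k = y_k + 0.000000 gives λ = 5.6060, -0.2673, -5.3387 (check: the sum is 0.0000 = tr M).

Hence λ_max = 5.6060 and λ_min = -5.3387.


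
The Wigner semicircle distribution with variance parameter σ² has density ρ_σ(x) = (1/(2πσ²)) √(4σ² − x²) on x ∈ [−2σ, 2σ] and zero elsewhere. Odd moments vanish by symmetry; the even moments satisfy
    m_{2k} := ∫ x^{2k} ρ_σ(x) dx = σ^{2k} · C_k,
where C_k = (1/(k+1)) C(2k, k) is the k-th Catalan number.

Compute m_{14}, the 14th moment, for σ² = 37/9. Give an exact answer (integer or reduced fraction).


By the scaled semicircle moment identity, m_{2k} = σ^{2k} · C_k with k = 7.
C_7 = (1/(k+1)) · C(2k, k) = (1/8) · C(14, 7) = (1/8) · 3432 = 429.
σ^{2k} = (σ²)^k = (37/9)^7 = 94931877133/4782969.

Therefore m_{14} = σ^{14} · C_7 = (94931877133/4782969) · 429 = 13575258430019/1594323.


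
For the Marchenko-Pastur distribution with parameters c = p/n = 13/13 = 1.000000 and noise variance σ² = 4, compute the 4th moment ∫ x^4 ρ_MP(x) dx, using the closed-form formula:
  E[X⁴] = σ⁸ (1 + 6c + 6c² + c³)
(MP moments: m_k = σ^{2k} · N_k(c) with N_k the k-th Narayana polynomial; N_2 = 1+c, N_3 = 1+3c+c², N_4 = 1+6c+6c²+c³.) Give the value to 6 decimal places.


E[X⁴] = σ⁸ (1 + 6c + 6c² + c³) (fourth MP moment). With σ² = 4 (so σ⁸ = 256) and c = 13/13 = 1.000000: E[X⁴] = 256 · (1 + 6·1.000000 + 6·(1.000000)² + (1.000000)³) = 256 · 14.000000.

So E[X^4] = 3584.000000.


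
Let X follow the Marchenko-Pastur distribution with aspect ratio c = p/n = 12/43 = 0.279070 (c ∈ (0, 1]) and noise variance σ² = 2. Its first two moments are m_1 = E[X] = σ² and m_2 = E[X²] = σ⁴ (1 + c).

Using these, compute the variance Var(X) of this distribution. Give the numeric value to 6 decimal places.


m_1 = E[X] = σ² = 2, so m_1² = 4.
m_2 = E[X²] = σ⁴ (1 + c) = 4 · (1 + 0.279070) = 4 · 1.279070 = 5.116279.
(Note m_2 − m_1² simplifies to c · σ⁴ = 0.279070 · 4.)

Var(X) = m_2 − m_1² = 5.116279 − 4 = 1.116279.


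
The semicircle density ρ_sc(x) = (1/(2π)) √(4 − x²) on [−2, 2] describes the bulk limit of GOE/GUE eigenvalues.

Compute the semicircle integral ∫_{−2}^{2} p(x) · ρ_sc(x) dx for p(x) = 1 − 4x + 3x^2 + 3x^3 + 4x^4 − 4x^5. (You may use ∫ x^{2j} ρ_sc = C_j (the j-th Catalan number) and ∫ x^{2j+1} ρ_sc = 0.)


Write p(x) = Σ a_i x^i, split into monomials and integrate each against ρ_sc separately.
Using ∫ x^{2j} ρ_sc = C_j = (1/(j+1)) C(2j, j) (Catalan numbers) and ∫ x^{2j+1} ρ_sc = 0 (odd monomials vanish by symmetry):
  i = 0 (even): a_0 · C_{0} = 1 · 1 = 1
  i = 1 (odd): ∫ x^1 ρ_sc = 0 (vanishes)
  i = 2 (even): a_2 · C_{1} = 3 · 1 = 3
  i = 3 (odd): ∫ x^3 ρ_sc = 0 (vanishes)
  i = 4 (even): a_4 · C_{2} = 4 · 2 = 8
  i = 5 (odd): ∫ x^5 ρ_sc = 0 (vanishes)

Summing the contributions: ∫_{−2}^{2} p(x) ρ_sc(x) dx = 1 + 3 + 8 = 12.


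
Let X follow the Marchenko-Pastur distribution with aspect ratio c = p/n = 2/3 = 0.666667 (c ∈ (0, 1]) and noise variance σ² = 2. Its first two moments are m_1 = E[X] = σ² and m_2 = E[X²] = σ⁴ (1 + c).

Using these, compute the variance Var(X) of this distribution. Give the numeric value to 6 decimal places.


m_1 = E[X] = σ² = 2, so m_1² = 4.
m_2 = E[X²] = σ⁴ (1 + c) = 4 · (1 + 0.666667) = 4 · 1.666667 = 6.666667.
(Note m_2 − m_1² simplifies to c · σ⁴ = 0.666667 · 4.)

Var(X) = m_2 − m_1² = 6.666667 − 4 = 2.666667.


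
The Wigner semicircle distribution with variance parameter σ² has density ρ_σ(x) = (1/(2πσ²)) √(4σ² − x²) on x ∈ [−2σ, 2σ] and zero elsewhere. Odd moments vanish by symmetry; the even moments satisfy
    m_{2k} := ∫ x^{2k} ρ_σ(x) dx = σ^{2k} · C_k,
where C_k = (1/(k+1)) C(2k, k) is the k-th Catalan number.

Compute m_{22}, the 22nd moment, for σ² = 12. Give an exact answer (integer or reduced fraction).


By the scaled semicircle moment identity, m_{2k} = σ^{2k} · C_k with k = 11.
C_11 = (1/(k+1)) · C(2k, k) = (1/12) · C(22, 11) = (1/12) · 705432 = 58786.
σ^{2k} = (σ²)^k = (12)^11 = 743008370688.

Therefore m_{22} = σ^{22} · C_11 = 743008370688 · 58786 = 43678490079264768.


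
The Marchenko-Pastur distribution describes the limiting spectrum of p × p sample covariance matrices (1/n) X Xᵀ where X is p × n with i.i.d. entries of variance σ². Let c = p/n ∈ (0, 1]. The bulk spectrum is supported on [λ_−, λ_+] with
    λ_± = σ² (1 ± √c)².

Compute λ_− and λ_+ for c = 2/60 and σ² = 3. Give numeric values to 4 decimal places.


c = 2/60 = 0.033333; √c = 0.182574.
λ_− = σ² (1 − √c)² = 3 · (1 − 0.182574)² = 3 · (0.817426)² = 2.004555.
λ_+ = σ² (1 + √c)² = 3 · (1 + 0.182574)² = 3 · (1.182574)² = 4.195445.

Rounded to 4 decimal places: λ_− ≈ 2.0046, λ_+ ≈ 4.1954.


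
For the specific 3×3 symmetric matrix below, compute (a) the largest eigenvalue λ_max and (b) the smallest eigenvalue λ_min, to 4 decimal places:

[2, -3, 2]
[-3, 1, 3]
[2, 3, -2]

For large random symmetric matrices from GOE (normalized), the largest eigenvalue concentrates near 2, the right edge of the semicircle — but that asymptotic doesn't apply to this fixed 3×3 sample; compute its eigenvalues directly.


Since M is real symmetric, all three eigenvalues are real; they are the roots of det(λI − M) = λ³ − (tr M) λ² + s λ − det M, where s is the sum of the principal 2×2 minors.
tr M = 2 + 1 + (-2) = 1.
s = (2·1 − (-3)²) + (2·(-2) − 2²) + (1·(-2) − 3²) = -7 + (-8) + (-11) = -26.
det M (expand along row 1) = 2·(-11) − (-3)·0 + 2·(-11) = -44.
Characteristic polynomial: λ³ − λ² − 26λ + 44 = 0.
Substitute λ = y + (tr M)/3 = y + 0.333333 to remove the quadratic term: y³ + p·y + q = 0 with p = s − (tr M)²/3 = -26.333333 and q = −2(tr M)³/27 + (tr M)·s/3 − det M = 35.259259.
Three real roots ⇒ use the trigonometric (Viète) form: r = 2√(−p/3) = 5.925463, φ = arccos(3q/(p·r)) = arccos(-0.677901) = 2.315700 rad.
y_k = r·cos(φ/3 − 2πk/3) for k = 0, 1, 2 gives y = 4.246108, 1.456228, -5.702336.
λ_k = y_k + 0.333333 gives λ = 4.5794, 1.7896, -5.3690 (check: the sum is 1.0000 = tr M).

Hence λ_max = 4.5794 and λ_min = -5.3690.


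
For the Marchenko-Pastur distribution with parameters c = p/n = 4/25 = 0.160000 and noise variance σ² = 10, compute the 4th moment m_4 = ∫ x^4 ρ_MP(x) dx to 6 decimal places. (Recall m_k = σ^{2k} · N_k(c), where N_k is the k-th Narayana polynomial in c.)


E[X⁴] = σ⁸ (1 + 6c + 6c² + c³) (fourth MP moment). With σ² = 10 (so σ⁸ = 10000) and c = 4/25 = 0.160000: E[X⁴] = 10000 · (1 + 6·0.160000 + 6·(0.160000)² + (0.160000)³) = 10000 · 2.117696.

So E[X^4] = 21176.960000.


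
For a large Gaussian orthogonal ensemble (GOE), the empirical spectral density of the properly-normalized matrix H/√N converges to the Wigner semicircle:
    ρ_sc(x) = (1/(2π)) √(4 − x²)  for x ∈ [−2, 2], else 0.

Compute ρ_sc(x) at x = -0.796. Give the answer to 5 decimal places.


ρ_sc(x) = (1/(2π)) √(4 − x²). With x = -0.796:
  4 − x² = 4 − (-0.796)² = 4 − 0.633616 = 3.366384.
  √(4 − x²) = 1.834771.
  1/(2π) = 0.159155.
  ρ_sc(-0.796) = 0.159155 · 1.834771 = 0.292013.

Rounded to 5 decimal places: ρ_sc(-0.796) ≈ 0.29201.


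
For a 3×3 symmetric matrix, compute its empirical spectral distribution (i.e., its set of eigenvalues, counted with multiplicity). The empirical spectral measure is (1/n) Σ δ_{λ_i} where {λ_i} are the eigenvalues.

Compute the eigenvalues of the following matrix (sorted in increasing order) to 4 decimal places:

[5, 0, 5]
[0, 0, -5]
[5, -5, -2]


Since M is real symmetric, all three eigenvalues are real; they are the roots of det(λI − M) = λ³ − (tr M) λ² + s λ − det M, where s is the sum of the principal 2×2 minors.
tr M = 5 + 0 + (-2) = 3.
s = (5·0 − 0²) + (5·(-2) − 5²) + (0·(-2) − (-5)²) = 0 + (-35) + (-25) = -60.
det M (expand along row 1) = 5·(-25) − 0·25 + 5·0 = -125.
Characteristic polynomial: λ³ − 3λ² − 60λ + 125 = 0.
Substitute λ = y + (tr M)/3 = y + 1.000000 to remove the quadratic term: y³ + p·y + q = 0 with p = s − (tr M)²/3 = -63.000000 and q = −2(tr M)³/27 + (tr M)·s/3 − det M = 63.000000.
Three real roots ⇒ use the trigonometric (Viète) form: r = 2√(−p/3) = 9.165151, φ = arccos(3q/(p·r)) = arccos(-0.327327) = 1.904269 rad.
y_k = r·cos(φ/3 − 2πk/3) for k = 0, 1, 2 gives y = 7.379928, 1.016681, -8.396608.
λ_k = y_k + 1.000000 gives λ = 8.3799, 2.0167, -7.3966 (check: the sum is 3.0000 = tr M).

Eigenvalues sorted in increasing order: [-7.3966, 2.0167, 8.3799].


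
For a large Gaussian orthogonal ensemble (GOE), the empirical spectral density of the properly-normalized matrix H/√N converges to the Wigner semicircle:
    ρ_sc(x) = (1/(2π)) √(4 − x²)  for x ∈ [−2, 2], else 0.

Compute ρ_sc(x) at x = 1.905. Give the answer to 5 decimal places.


ρ_sc(x) = (1/(2π)) √(4 − x²). With x = 1.905:
  4 − x² = 4 − (1.905)² = 4 − 3.629025 = 0.370975.
  √(4 − x²) = 0.609077.
  1/(2π) = 0.159155.
  ρ_sc(1.905) = 0.159155 · 0.609077 = 0.096938.

Rounded to 5 decimal places: ρ_sc(1.905) ≈ 0.09694.


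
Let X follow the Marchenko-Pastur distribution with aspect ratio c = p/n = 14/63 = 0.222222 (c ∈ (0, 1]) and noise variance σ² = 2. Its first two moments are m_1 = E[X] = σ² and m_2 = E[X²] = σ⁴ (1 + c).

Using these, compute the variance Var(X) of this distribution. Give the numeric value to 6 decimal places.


m_1 = E[X] = σ² = 2, so m_1² = 4.
m_2 = E[X²] = σ⁴ (1 + c) = 4 · (1 + 0.222222) = 4 · 1.222222 = 4.888889.
(Note m_2 − m_1² simplifies to c · σ⁴ = 0.222222 · 4.)

Var(X) = m_2 − m_1² = 4.888889 − 4 = 0.888889.


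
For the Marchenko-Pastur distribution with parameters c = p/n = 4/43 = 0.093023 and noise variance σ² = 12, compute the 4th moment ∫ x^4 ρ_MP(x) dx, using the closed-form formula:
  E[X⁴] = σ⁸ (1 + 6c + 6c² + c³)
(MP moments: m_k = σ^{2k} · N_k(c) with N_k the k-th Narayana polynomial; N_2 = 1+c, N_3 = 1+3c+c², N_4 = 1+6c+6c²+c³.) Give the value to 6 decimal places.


E[X⁴] = σ⁸ (1 + 6c + 6c² + c³) (fourth MP moment). With σ² = 12 (so σ⁸ = 20736) and c = 4/43 = 0.093023: E[X⁴] = 20736 · (1 + 6·0.093023 + 6·(0.093023)² + (0.093023)³) = 20736 · 1.610864.

So E[X^4] = 33402.885281.


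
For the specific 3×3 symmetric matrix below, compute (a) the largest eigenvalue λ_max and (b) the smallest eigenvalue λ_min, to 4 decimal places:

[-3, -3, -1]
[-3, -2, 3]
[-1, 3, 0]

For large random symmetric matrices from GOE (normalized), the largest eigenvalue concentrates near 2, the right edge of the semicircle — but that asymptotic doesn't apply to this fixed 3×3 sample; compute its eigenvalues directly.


Since M is real symmetric, all three eigenvalues are real; they are the roots of det(λI − M) = λ³ − (tr M) λ² + s λ − det M, where s is the sum of the principal 2×2 minors.
tr M = -3 + (-2) + 0 = -5.
s = ((-3)·(-2) − (-3)²) + ((-3)·0 − (-1)²) + ((-2)·0 − 3²) = -3 + (-1) + (-9) = -13.
det M (expand along row 1) = (-3)·(-9) − (-3)·3 + (-1)·(-11) = 47.
Characteristic polynomial: λ³ + 5λ² − 13λ − 47 = 0.
Substitute λ = y + (tr M)/3 = y − 1.666667 to remove the quadratic term: y³ + p·y + q = 0 with p = s − (tr M)²/3 = -21.333333 and q = −2(tr M)³/27 + (tr M)·s/3 − det M = -16.074074.
Three real roots ⇒ use the trigonometric (Viète) form: r = 2√(−p/3) = 5.333333, φ = arccos(3q/(p·r)) = arccos(0.423828) = 1.133129 rad.
y_k = r·cos(φ/3 − 2πk/3) for k = 0, 1, 2 gives y = 4.957396, -0.775319, -4.182077.
λ_k = y_k − 1.666667 gives λ = 3.2907, -2.4420, -5.8487 (check: the sum is -5.0000 = tr M).

Hence λ_max = 3.2907 and λ_min = -5.8487.


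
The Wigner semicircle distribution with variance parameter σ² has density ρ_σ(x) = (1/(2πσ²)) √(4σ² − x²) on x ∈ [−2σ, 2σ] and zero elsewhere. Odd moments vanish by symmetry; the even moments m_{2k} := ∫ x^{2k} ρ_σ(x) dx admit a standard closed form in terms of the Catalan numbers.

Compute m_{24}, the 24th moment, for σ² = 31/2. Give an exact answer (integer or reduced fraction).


By the scaled semicircle moment identity, m_{2k} = σ^{2k} · C_k with k = 12.
C_12 = (1/(k+1)) · C(2k, k) = (1/13) · C(24, 12) = (1/13) · 2704156 = 208012.
σ^{2k} = (σ²)^k = (31/2)^12 = 787662783788549761/4096.

Therefore m_{24} = σ^{24} · C_12 = (787662783788549761/4096) · 208012 = 40960827745355953221283/1024.


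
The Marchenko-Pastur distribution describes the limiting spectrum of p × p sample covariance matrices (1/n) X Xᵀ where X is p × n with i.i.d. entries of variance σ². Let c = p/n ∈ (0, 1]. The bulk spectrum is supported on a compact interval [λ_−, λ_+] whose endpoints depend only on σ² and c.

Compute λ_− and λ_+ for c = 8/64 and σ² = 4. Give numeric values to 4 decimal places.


c = 8/64 = 0.125000; √c = 0.353553.
λ_− = σ² (1 − √c)² = 4 · (1 − 0.353553)² = 4 · (0.646447)² = 1.671573.
λ_+ = σ² (1 + √c)² = 4 · (1 + 0.353553)² = 4 · (1.353553)² = 7.328427.

Rounded to 4 decimal places: λ_− ≈ 1.6716, λ_+ ≈ 7.3284.


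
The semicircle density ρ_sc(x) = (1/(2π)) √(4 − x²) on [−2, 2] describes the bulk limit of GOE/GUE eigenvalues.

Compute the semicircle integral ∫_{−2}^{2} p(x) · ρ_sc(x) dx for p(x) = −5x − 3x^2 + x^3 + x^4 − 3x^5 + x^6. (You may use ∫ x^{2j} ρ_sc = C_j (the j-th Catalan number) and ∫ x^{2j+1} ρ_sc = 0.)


Write p(x) = Σ a_i x^i, split into monomials and integrate each against ρ_sc separately.
Using ∫ x^{2j} ρ_sc = C_j = (1/(j+1)) C(2j, j) (Catalan numbers) and ∫ x^{2j+1} ρ_sc = 0 (odd monomials vanish by symmetry):
  i = 1 (odd): ∫ x^1 ρ_sc = 0 (vanishes)
  i = 2 (even): a_2 · C_{1} = -3 · 1 = -3
  i = 3 (odd): ∫ x^3 ρ_sc = 0 (vanishes)
  i = 4 (even): a_4 · C_{2} = 1 · 2 = 2
  i = 5 (odd): ∫ x^5 ρ_sc = 0 (vanishes)
  i = 6 (even): a_6 · C_{3} = 1 · 5 = 5

Summing the contributions: ∫_{−2}^{2} p(x) ρ_sc(x) dx = (-3) + 2 + 5 = 4.


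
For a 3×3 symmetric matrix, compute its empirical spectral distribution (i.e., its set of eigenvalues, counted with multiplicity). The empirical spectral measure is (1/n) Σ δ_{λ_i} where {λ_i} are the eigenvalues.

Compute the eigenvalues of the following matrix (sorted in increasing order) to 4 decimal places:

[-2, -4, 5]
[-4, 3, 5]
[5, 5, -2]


Since M is real symmetric, all three eigenvalues are real; they are the roots of det(λI − M) = λ³ − (tr M) λ² + s λ − det M, where s is the sum of the principal 2×2 minors.
tr M = -2 + 3 + (-2) = -1.
s = ((-2)·3 − (-4)²) + ((-2)·(-2) − 5²) + (3·(-2) − 5²) = -22 + (-21) + (-31) = -74.
det M (expand along row 1) = (-2)·(-31) − (-4)·(-17) + 5·(-35) = -181.
Characteristic polynomial: λ³ + λ² − 74λ + 181 = 0.
Substitute λ = y + (tr M)/3 = y − 0.333333 to remove the quadratic term: y³ + p·y + q = 0 with p = s − (tr M)²/3 = -74.333333 and q = −2(tr M)³/27 + (tr M)·s/3 − det M = 205.740741.
Three real roots ⇒ use the trigonometric (Viète) form: r = 2√(−p/3) = 9.955456, φ = arccos(3q/(p·r)) = arccos(-0.834059) = 2.557221 rad.
y_k = r·cos(φ/3 − 2πk/3) for k = 0, 1, 2 gives y = 6.552411, 3.214770, -9.767181.
λ_k = y_k − 0.333333 gives λ = 6.2191, 2.8814, -10.1005 (check: the sum is -1.0000 = tr M).

Eigenvalues sorted in increasing order: [-10.1005, 2.8814, 6.2191].


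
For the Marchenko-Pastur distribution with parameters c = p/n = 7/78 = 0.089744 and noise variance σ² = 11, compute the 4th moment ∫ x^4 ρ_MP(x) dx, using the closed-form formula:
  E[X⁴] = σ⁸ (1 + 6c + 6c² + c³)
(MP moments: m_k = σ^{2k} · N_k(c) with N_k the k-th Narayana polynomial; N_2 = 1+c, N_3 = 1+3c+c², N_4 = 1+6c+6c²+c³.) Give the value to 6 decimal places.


E[X⁴] = σ⁸ (1 + 6c + 6c² + c³) (fourth MP moment). With σ² = 11 (so σ⁸ = 14641) and c = 7/78 = 0.089744: E[X⁴] = 14641 · (1 + 6·0.089744 + 6·(0.089744)² + (0.089744)³) = 14641 · 1.587508.

So E[X^4] = 23242.701653.


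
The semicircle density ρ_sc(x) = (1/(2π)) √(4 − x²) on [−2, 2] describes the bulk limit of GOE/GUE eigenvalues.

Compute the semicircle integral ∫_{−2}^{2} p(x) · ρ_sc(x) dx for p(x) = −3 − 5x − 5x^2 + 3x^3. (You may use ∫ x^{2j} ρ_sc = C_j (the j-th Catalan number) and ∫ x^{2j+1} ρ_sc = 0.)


Write p(x) = Σ a_i x^i, split into monomials and integrate each against ρ_sc separately.
Using ∫ x^{2j} ρ_sc = C_j = (1/(j+1)) C(2j, j) (Catalan numbers) and ∫ x^{2j+1} ρ_sc = 0 (odd monomials vanish by symmetry):
  i = 0 (even): a_0 · C_{0} = -3 · 1 = -3
  i = 1 (odd): ∫ x^1 ρ_sc = 0 (vanishes)
  i = 2 (even): a_2 · C_{1} = -5 · 1 = -5
  i = 3 (odd): ∫ x^3 ρ_sc = 0 (vanishes)

Summing the contributions: ∫_{−2}^{2} p(x) ρ_sc(x) dx = (-3) + (-5) = -8.


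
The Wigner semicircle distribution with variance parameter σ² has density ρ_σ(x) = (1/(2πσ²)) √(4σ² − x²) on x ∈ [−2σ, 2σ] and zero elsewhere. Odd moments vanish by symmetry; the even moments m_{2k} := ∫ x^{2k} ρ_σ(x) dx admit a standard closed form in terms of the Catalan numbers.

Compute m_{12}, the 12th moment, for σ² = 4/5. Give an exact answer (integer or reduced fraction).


By the scaled semicircle moment identity, m_{2k} = σ^{2k} · C_k with k = 6.
C_6 = (1/(k+1)) · C(2k, k) = (1/7) · C(12, 6) = (1/7) · 924 = 132.
σ^{2k} = (σ²)^k = (4/5)^6 = 4096/15625.

Therefore m_{12} = σ^{12} · C_6 = (4096/15625) · 132 = 540672/15625.


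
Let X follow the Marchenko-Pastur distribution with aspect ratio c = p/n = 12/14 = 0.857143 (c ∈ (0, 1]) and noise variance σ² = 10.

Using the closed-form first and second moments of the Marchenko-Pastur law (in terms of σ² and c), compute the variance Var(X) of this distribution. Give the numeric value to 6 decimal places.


Recall the MP moments m_1 = E[X] = σ² and m_2 = E[X²] = σ⁴ (1 + c).
m_1 = E[X] = σ² = 10, so m_1² = 100.
m_2 = E[X²] = σ⁴ (1 + c) = 100 · (1 + 0.857143) = 100 · 1.857143 = 185.714286.
(Note m_2 − m_1² simplifies to c · σ⁴ = 0.857143 · 100.)

Var(X) = m_2 − m_1² = 185.714286 − 100 = 85.714286.


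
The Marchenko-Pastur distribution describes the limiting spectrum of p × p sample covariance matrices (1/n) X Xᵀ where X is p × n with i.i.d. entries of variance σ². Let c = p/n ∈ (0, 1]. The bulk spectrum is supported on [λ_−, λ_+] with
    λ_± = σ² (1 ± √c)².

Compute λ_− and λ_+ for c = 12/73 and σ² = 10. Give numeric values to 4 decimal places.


c = 12/73 = 0.164384; √c = 0.405442.
λ_− = σ² (1 − √c)² = 10 · (1 − 0.405442)² = 10 · (0.594558)² = 3.534987.
λ_+ = σ² (1 + √c)² = 10 · (1 + 0.405442)² = 10 · (1.405442)² = 19.752684.

Rounded to 4 decimal places: λ_− ≈ 3.5350, λ_+ ≈ 19.7527.


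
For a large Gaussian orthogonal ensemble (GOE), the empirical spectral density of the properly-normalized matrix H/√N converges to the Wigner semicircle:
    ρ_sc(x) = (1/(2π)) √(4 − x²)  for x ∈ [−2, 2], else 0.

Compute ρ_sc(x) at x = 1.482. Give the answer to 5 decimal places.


ρ_sc(x) = (1/(2π)) √(4 − x²). With x = 1.482:
  4 − x² = 4 − (1.482)² = 4 − 2.196324 = 1.803676.
  √(4 − x²) = 1.343010.
  1/(2π) = 0.159155.
  ρ_sc(1.482) = 0.159155 · 1.343010 = 0.213747.

Rounded to 5 decimal places: ρ_sc(1.482) ≈ 0.21375.


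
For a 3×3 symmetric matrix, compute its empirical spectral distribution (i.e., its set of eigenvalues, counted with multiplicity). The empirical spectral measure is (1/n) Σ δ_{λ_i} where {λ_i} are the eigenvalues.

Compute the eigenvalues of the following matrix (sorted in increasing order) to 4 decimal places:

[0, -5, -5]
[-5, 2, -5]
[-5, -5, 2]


Since M is real symmetric, all three eigenvalues are real; they are the roots of det(λI − M) = λ³ − (tr M) λ² + s λ − det M, where s is the sum of the principal 2×2 minors.
tr M = 0 + 2 + 2 = 4.
s = (0·2 − (-5)²) + (0·2 − (-5)²) + (2·2 − (-5)²) = -25 + (-25) + (-21) = -71.
det M (expand along row 1) = 0·(-21) − (-5)·(-35) + (-5)·35 = -350.
Characteristic polynomial: λ³ − 4λ² − 71λ + 350 = 0.
Substitute λ = y + (tr M)/3 = y + 1.333333 to remove the quadratic term: y³ + p·y + q = 0 with p = s − (tr M)²/3 = -76.333333 and q = −2(tr M)³/27 + (tr M)·s/3 − det M = 250.592593.
Three real roots ⇒ use the trigonometric (Viète) form: r = 2√(−p/3) = 10.088497, φ = arccos(3q/(p·r)) = arccos(-0.976222) = 2.923087 rad.
y_k = r·cos(φ/3 − 2πk/3) for k = 0, 1, 2 gives y = 5.666667, 4.395083, -10.061749.
λ_k = y_k + 1.333333 gives λ = 7.0000, 5.7284, -8.7284 (check: the sum is 4.0000 = tr M).

Eigenvalues sorted in increasing order: [-8.7284, 5.7284, 7.0000].


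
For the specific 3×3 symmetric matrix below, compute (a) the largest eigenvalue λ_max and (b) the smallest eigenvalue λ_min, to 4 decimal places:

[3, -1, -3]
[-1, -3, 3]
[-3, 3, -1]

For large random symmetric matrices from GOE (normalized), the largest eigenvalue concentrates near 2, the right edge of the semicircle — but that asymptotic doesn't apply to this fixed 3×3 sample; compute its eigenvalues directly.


Since M is real symmetric, all three eigenvalues are real; they are the roots of det(λI − M) = λ³ − (tr M) λ² + s λ − det M, where s is the sum of the principal 2×2 minors.
tr M = 3 + (-3) + (-1) = -1.
s = (3·(-3) − (-1)²) + (3·(-1) − (-3)²) + ((-3)·(-1) − 3²) = -10 + (-12) + (-6) = -28.
det M (expand along row 1) = 3·(-6) − (-1)·10 + (-3)·(-12) = 28.
Characteristic polynomial: λ³ + λ² − 28λ − 28 = 0.
Substitute λ = y + (tr M)/3 = y − 0.333333 to remove the quadratic term: y³ + p·y + q = 0 with p = s − (tr M)²/3 = -28.333333 and q = −2(tr M)³/27 + (tr M)·s/3 − det M = -18.592593.
Three real roots ⇒ use the trigonometric (Viète) form: r = 2√(−p/3) = 6.146363, φ = arccos(3q/(p·r)) = arccos(0.320291) = 1.244759 rad.
y_k = r·cos(φ/3 − 2πk/3) for k = 0, 1, 2 gives y = 5.624836, -0.666667, -4.958169.
λ_k = y_k − 0.333333 gives λ = 5.2915, -1.0000, -5.2915 (check: the sum is -1.0000 = tr M).

Hence λ_max = 5.2915 and λ_min = -5.2915.


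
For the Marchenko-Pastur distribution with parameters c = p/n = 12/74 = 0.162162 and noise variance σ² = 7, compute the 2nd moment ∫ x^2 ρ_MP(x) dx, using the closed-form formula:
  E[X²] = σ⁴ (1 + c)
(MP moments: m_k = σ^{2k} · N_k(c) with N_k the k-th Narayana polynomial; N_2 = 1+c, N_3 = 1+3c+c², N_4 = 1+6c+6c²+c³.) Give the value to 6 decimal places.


E[X²] = σ⁴ (1 + c) (second MP moment). With σ² = 7 (so σ⁴ = 49) and c = 12/74 = 0.162162: E[X²] = 49 · (1 + 0.162162) = 49 · 1.162162.

So E[X^2] = 56.945946.


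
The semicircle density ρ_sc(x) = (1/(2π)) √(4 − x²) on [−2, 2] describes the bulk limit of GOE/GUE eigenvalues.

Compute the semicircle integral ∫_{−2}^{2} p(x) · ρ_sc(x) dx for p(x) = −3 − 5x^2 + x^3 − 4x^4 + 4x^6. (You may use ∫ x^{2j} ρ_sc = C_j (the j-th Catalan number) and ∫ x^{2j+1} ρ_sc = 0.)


Write p(x) = Σ a_i x^i, split into monomials and integrate each against ρ_sc separately.
Using ∫ x^{2j} ρ_sc = C_j = (1/(j+1)) C(2j, j) (Catalan numbers) and ∫ x^{2j+1} ρ_sc = 0 (odd monomials vanish by symmetry):
  i = 0 (even): a_0 · C_{0} = -3 · 1 = -3
  i = 2 (even): a_2 · C_{1} = -5 · 1 = -5
  i = 3 (odd): ∫ x^3 ρ_sc = 0 (vanishes)
  i = 4 (even): a_4 · C_{2} = -4 · 2 = -8
  i = 6 (even): a_6 · C_{3} = 4 · 5 = 20

Summing the contributions: ∫_{−2}^{2} p(x) ρ_sc(x) dx = (-3) + (-5) + (-8) + 20 = 4.


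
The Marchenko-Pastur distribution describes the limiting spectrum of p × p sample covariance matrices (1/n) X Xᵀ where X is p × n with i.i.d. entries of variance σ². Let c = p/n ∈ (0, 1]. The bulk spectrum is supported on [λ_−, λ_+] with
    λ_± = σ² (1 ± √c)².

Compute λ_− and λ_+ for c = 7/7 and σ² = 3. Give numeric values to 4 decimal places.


c = 7/7 = 1.000000; √c = 1.000000.
λ_− = σ² (1 − √c)² = 3 · (1 − 1.000000)² = 3 · (0.000000)² = 0.000000.
λ_+ = σ² (1 + √c)² = 3 · (1 + 1.000000)² = 3 · (2.000000)² = 12.000000.

Rounded to 4 decimal places: λ_− ≈ 0.0000, λ_+ ≈ 12.0000.


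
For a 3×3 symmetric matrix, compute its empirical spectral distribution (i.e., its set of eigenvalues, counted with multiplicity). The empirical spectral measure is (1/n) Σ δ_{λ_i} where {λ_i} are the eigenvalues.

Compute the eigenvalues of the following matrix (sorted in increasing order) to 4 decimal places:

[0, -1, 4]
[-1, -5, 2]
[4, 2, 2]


Since M is real symmetric, all three eigenvalues are real; they are the roots of det(λI − M) = λ³ − (tr M) λ² + s λ − det M, where s is the sum of the principal 2×2 minors.
tr M = 0 + (-5) + 2 = -3.
s = (0·(-5) − (-1)²) + (0·2 − 4²) + ((-5)·2 − 2²) = -1 + (-16) + (-14) = -31.
det M (expand along row 1) = 0·(-14) − (-1)·(-10) + 4·18 = 62.
Characteristic polynomial: λ³ + 3λ² − 31λ − 62 = 0.
Substitute λ = y + (tr M)/3 = y − 1.000000 to remove the quadratic term: y³ + p·y + q = 0 with p = s − (tr M)²/3 = -34.000000 and q = −2(tr M)³/27 + (tr M)·s/3 − det M = -29.000000.
Three real roots ⇒ use the trigonometric (Viète) form: r = 2√(−p/3) = 6.733003, φ = arccos(3q/(p·r)) = arccos(0.380042) = 1.180955 rad.
y_k = r·cos(φ/3 − 2πk/3) for k = 0, 1, 2 gives y = 6.218027, -0.872475, -5.345552.
λ_k = y_k − 1.000000 gives λ = 5.2180, -1.8725, -6.3456 (check: the sum is -3.0000 = tr M).

Eigenvalues sorted in increasing order: [-6.3456, -1.8725, 5.2180].


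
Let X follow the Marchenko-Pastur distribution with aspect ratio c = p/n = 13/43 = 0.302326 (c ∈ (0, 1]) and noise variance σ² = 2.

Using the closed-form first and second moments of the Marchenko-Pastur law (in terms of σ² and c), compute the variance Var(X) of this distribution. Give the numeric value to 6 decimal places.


Recall the MP moments m_1 = E[X] = σ² and m_2 = E[X²] = σ⁴ (1 + c).
m_1 = E[X] = σ² = 2, so m_1² = 4.
m_2 = E[X²] = σ⁴ (1 + c) = 4 · (1 + 0.302326) = 4 · 1.302326 = 5.209302.
(Note m_2 − m_1² simplifies to c · σ⁴ = 0.302326 · 4.)

Var(X) = m_2 − m_1² = 5.209302 − 4 = 1.209302.


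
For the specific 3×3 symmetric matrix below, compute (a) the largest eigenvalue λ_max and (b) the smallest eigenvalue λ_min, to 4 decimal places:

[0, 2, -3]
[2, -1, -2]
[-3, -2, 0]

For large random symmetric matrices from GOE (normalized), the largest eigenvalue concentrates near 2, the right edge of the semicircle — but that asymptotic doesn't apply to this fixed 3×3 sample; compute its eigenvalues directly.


Since M is real symmetric, all three eigenvalues are real; they are the roots of det(λI − M) = λ³ − (tr M) λ² + s λ − det M, where s is the sum of the principal 2×2 minors.
tr M = 0 + (-1) + 0 = -1.
s = (0·(-1) − 2²) + (0·0 − (-3)²) + ((-1)·0 − (-2)²) = -4 + (-9) + (-4) = -17.
det M (expand along row 1) = 0·(-4) − 2·(-6) + (-3)·(-7) = 33.
Characteristic polynomial: λ³ + λ² − 17λ − 33 = 0.
Substitute λ = y + (tr M)/3 = y − 0.333333 to remove the quadratic term: y³ + p·y + q = 0 with p = s − (tr M)²/3 = -17.333333 and q = −2(tr M)³/27 + (tr M)·s/3 − det M = -27.259259.
Three real roots ⇒ use the trigonometric (Viète) form: r = 2√(−p/3) = 4.807402, φ = arccos(3q/(p·r)) = arccos(0.981393) = 0.193211 rad.
y_k = r·cos(φ/3 − 2πk/3) for k = 0, 1, 2 gives y = 4.797435, -2.130768, -2.666667.
λ_k = y_k − 0.333333 gives λ = 4.4641, -2.4641, -3.0000 (check: the sum is -1.0000 = tr M).

Hence λ_max = 4.4641 and λ_min = -3.0000.


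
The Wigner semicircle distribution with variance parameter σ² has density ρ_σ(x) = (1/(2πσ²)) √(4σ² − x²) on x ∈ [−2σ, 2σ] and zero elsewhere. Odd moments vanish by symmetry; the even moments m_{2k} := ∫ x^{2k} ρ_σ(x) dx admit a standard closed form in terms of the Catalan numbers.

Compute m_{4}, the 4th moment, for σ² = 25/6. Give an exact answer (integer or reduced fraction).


By the scaled semicircle moment identity, m_{2k} = σ^{2k} · C_k with k = 2.
C_2 = (1/(k+1)) · C(2k, k) = (1/3) · C(4, 2) = (1/3) · 6 = 2.
σ^{2k} = (σ²)^k = (25/6)^2 = 625/36.

Therefore m_{4} = σ^{4} · C_2 = (625/36) · 2 = 625/18.
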